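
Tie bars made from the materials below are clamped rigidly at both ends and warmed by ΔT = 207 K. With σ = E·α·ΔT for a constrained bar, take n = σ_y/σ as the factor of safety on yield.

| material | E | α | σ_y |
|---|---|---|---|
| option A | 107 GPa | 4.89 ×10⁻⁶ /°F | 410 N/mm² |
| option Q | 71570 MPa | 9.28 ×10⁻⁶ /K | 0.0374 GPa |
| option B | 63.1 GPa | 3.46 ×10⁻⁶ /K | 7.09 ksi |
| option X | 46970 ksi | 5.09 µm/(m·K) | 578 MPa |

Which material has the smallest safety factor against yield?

option Q

Per material, after unit conversion:
  option A: E = 107.0, α = 8.80, σ_y = 410.0 → σ = 195 MPa, n = 2.10
  option Q: E = 71.57, α = 9.28, σ_y = 37.40 → σ = 137 MPa, n = 0.272
  option B: E = 63.10, α = 3.46, σ_y = 48.88 → σ = 45.2 MPa, n = 1.08
  option X: E = 323.8, α = 5.09, σ_y = 578.0 → σ = 341 MPa, n = 1.69
Option Q has the lowest safety factor, n = 0.272.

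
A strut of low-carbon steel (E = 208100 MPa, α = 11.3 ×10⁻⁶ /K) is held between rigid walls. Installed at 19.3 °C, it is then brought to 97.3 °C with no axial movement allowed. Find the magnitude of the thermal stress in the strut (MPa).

183 MPa

E = 208100 MPa = 208.1 GPa.
ΔT = 78.00 K. Constrained thermal stress σ = E·α·ΔT = 208.1×10³ MPa × 11.3×10⁻⁶ × 78.00 = 183 MPa (compressive).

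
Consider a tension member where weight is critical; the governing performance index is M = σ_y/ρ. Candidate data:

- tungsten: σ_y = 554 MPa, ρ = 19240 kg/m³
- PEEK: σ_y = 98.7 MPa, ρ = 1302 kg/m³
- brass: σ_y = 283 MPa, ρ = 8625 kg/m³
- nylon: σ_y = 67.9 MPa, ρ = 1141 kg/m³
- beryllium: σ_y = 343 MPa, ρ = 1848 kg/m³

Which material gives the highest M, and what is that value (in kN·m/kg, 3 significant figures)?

beryllium, M = 186 kN·m/kg

Per-candidate index values:
  beryllium: M = 186 kN·m/kg
  PEEK: M = 75.8 kN·m/kg
  nylon: M = 59.5 kN·m/kg
  brass: M = 32.8 kN·m/kg
  tungsten: M = 28.8 kN·m/kg
Beryllium has the largest M.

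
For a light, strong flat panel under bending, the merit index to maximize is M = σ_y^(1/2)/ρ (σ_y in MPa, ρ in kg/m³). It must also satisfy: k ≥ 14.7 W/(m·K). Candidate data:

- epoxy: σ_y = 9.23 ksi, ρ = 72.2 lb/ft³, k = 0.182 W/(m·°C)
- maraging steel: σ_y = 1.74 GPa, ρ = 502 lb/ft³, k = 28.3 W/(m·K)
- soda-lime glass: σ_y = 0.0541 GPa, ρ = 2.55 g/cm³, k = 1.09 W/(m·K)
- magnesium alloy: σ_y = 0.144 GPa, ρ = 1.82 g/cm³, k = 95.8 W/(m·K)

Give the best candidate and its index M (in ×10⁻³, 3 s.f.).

magnesium alloy, M = 6.59×10⁻³

Screen on constraints: k ≥ 14.7 W/(m·K). Survivors: maraging steel, magnesium alloy.
Normalizing units and computing the index:
  maraging steel: σ_y = 1740 MPa, ρ = 8041 kg/m³
  magnesium alloy: σ_y = 144.0 MPa, ρ = 1820 kg/m³
  magnesium alloy: M = 6.59×10⁻³
  maraging steel: M = 5.19×10⁻³
The maximum is for magnesium alloy.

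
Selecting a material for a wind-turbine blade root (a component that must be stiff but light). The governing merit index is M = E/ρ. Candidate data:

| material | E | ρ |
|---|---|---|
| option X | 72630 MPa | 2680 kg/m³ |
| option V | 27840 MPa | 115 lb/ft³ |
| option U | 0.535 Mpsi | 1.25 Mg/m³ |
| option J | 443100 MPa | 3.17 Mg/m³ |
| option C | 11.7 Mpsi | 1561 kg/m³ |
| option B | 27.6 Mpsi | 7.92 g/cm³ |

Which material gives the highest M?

option J

Normalizing units and computing the index:
  option X: E = 72.63 GPa, ρ = 2680 kg/m³
  option V: E = 27.84 GPa, ρ = 1842 kg/m³
  option U: E = 3.689 GPa, ρ = 1250 kg/m³
  option J: E = 443.1 GPa, ρ = 3170 kg/m³
  option C: E = 80.67 GPa, ρ = 1561 kg/m³
  option B: E = 190.3 GPa, ρ = 7920 kg/m³
  option J: M = 140 MN·m/kg
  option C: M = 51.7 MN·m/kg
  option X: M = 27.1 MN·m/kg
  option B: M = 24.0 MN·m/kg
  option V: M = 15.1 MN·m/kg
  option U: M = 2.95 MN·m/kg
Option J has the largest M.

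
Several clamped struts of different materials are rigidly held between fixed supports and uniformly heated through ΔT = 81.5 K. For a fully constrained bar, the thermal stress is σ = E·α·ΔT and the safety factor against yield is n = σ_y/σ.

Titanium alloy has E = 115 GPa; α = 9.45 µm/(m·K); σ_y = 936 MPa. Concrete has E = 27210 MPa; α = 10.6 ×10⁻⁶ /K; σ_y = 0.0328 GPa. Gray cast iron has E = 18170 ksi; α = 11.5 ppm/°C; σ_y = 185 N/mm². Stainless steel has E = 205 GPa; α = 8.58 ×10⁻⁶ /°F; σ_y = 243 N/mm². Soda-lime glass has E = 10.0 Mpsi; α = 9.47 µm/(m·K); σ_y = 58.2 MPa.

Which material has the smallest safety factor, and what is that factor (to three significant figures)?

stainless steel, n = 0.942

With everything in SI (GPa, ×10⁻⁶/K, MPa):
  titanium alloy: E = 115.0, α = 9.45, σ_y = 936.0 → σ = 88.6 MPa, n = 10.6
  concrete: E = 27.21, α = 10.6, σ_y = 32.80 → σ = 23.5 MPa, n = 1.40
  gray cast iron: E = 125.3, α = 11.5, σ_y = 185.0 → σ = 117 MPa, n = 1.58
  stainless steel: E = 205.0, α = 15.4, σ_y = 243.0 → σ = 258 MPa, n = 0.942
  soda-lime glass: E = 68.95, α = 9.47, σ_y = 58.20 → σ = 53.2 MPa, n = 1.09
Smallest n: stainless steel with n = 0.942.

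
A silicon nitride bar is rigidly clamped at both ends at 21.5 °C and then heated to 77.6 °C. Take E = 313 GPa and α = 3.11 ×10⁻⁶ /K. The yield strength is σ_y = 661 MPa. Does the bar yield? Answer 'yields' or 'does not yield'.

does not yield

ΔT = 56.10 K. Constrained thermal stress σ = E·α·ΔT = 313.0×10³ MPa × 3.11×10⁻⁶ × 56.10 = 54.6 MPa (compressive).
Compare to σ_y = 661 MPa: σ < σ_y, so it does not yield.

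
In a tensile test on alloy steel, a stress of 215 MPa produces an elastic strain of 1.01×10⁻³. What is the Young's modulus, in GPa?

E = σ/ε = 215 MPa / 1.01×10⁻³ = 212900 MPa = 213 GPa.

213 GPa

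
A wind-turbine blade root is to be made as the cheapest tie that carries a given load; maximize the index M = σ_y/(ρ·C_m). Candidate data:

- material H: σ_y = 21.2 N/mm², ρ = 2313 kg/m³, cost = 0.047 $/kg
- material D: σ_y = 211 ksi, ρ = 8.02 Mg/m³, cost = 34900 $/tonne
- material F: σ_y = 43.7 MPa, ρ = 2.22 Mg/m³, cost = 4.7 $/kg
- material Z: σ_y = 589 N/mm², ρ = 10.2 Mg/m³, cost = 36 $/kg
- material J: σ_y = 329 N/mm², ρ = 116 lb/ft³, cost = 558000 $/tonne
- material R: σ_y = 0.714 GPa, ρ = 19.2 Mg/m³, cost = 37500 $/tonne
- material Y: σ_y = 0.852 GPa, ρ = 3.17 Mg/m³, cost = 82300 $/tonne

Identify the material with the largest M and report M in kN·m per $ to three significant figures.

Convert each candidate to consistent units, then evaluate M:
  material H: σ_y = 21.20 MPa, ρ = 2313 kg/m³, cost = 0.04700 $/kg
  material D: σ_y = 1455 MPa, ρ = 8020 kg/m³, cost = 34.90 $/kg
  material F: σ_y = 43.70 MPa, ρ = 2220 kg/m³, cost = 4.700 $/kg
  material Z: σ_y = 589.0 MPa, ρ = 10200 kg/m³, cost = 36.00 $/kg
  material J: σ_y = 329.0 MPa, ρ = 1858 kg/m³, cost = 558.0 $/kg
  material R: σ_y = 714.0 MPa, ρ = 19200 kg/m³, cost = 37.50 $/kg
  material Y: σ_y = 852.0 MPa, ρ = 3170 kg/m³, cost = 82.30 $/kg
  material H: M = 195 kN·m per $
  material D: M = 5.20 kN·m per $
  material F: M = 4.19 kN·m per $
  material Y: M = 3.27 kN·m per $
  material Z: M = 1.60 kN·m per $
  material R: M = 0.992 kN·m per $
  material J: M = 0.317 kN·m per $
Material H has the largest M.

material H, M = 195 kN·m per $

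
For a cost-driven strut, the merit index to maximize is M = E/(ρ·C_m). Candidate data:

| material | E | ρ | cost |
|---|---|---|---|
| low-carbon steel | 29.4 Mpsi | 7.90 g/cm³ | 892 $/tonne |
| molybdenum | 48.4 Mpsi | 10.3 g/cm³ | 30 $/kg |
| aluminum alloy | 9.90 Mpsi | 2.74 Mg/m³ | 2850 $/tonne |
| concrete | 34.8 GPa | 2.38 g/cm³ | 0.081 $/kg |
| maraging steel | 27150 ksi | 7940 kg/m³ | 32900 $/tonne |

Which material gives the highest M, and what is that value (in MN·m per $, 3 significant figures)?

concrete, M = 181 MN·m per $

In SI units:
  low-carbon steel: E = 202.7 GPa, ρ = 7900 kg/m³, cost = 0.8920 $/kg
  molybdenum: E = 333.7 GPa, ρ = 10300 kg/m³, cost = 30.00 $/kg
  aluminum alloy: E = 68.26 GPa, ρ = 2740 kg/m³, cost = 2.850 $/kg
  concrete: E = 34.80 GPa, ρ = 2380 kg/m³, cost = 0.08100 $/kg
  maraging steel: E = 187.2 GPa, ρ = 7940 kg/m³, cost = 32.90 $/kg
  concrete: M = 181 MN·m per $
  low-carbon steel: M = 28.8 MN·m per $
  aluminum alloy: M = 8.74 MN·m per $
  molybdenum: M = 1.08 MN·m per $
  maraging steel: M = 0.717 MN·m per $
Highest index: concrete.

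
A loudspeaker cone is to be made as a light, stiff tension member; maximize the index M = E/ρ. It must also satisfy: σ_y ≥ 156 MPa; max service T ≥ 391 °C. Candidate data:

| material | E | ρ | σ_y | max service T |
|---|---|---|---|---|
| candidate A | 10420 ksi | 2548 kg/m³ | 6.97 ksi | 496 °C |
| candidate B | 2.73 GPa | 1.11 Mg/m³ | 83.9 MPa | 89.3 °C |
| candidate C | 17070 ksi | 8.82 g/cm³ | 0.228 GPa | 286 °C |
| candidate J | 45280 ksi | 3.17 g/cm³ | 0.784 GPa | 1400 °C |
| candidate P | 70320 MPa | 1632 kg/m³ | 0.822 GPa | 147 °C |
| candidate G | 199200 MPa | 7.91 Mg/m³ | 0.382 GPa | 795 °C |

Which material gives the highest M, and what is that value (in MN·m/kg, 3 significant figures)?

Screen on constraints: σ_y ≥ 156 MPa; max service T ≥ 391 °C. Survivors: candidate J, candidate G.
Putting every candidate on a common basis:
  candidate J: E = 312.2 GPa, ρ = 3170 kg/m³
  candidate G: E = 199.2 GPa, ρ = 7910 kg/m³
  candidate J: M = 98.5 MN·m/kg
  candidate G: M = 25.2 MN·m/kg
Candidate J ranks first.

candidate J, M = 98.5 MN·m/kg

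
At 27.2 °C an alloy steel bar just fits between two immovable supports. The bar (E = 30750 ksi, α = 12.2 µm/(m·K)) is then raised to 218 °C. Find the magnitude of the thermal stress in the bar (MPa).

E = 30750 ksi = 212.0 GPa.
ΔT = 190.8 K. Constrained thermal stress σ = E·α·ΔT = 212.0×10³ MPa × 12.2×10⁻⁶ × 190.8 = 494 MPa (compressive).

494 MPa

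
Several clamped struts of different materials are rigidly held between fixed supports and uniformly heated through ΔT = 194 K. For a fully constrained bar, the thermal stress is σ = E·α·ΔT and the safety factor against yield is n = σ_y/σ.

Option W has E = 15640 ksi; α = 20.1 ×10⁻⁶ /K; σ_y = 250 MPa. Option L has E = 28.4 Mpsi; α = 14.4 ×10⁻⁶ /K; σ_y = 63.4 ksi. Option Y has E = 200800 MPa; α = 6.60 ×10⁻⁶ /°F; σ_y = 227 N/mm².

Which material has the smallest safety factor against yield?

option Y

Per material, after unit conversion:
  option W: E = 107.8, α = 20.1, σ_y = 250.0 → σ = 420 MPa, n = 0.595
  option L: E = 195.8, α = 14.4, σ_y = 437.1 → σ = 547 MPa, n = 0.799
  option Y: E = 200.8, α = 11.9, σ_y = 227.0 → σ = 463 MPa, n = 0.491
Option Y has the lowest safety factor, n = 0.491.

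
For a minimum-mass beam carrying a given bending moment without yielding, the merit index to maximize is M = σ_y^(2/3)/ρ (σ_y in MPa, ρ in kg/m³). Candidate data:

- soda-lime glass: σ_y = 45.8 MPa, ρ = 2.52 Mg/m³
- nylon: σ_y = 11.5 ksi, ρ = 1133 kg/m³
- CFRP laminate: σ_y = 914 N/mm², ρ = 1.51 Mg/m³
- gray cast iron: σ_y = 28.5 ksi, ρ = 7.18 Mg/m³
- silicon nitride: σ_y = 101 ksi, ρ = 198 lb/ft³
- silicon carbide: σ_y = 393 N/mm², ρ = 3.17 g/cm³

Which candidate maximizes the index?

Normalizing units and computing the index:
  soda-lime glass: σ_y = 45.80 MPa, ρ = 2520 kg/m³
  nylon: σ_y = 79.29 MPa, ρ = 1133 kg/m³
  CFRP laminate: σ_y = 914.0 MPa, ρ = 1510 kg/m³
  gray cast iron: σ_y = 196.5 MPa, ρ = 7180 kg/m³
  silicon nitride: σ_y = 696.4 MPa, ρ = 3172 kg/m³
  silicon carbide: σ_y = 393.0 MPa, ρ = 3170 kg/m³
  CFRP laminate: M = 62.4×10⁻³
  silicon nitride: M = 24.8×10⁻³
  silicon carbide: M = 16.9×10⁻³
  nylon: M = 16.3×10⁻³
  soda-lime glass: M = 5.08×10⁻³
  gray cast iron: M = 4.71×10⁻³
Highest index: CFRP laminate.

CFRP laminate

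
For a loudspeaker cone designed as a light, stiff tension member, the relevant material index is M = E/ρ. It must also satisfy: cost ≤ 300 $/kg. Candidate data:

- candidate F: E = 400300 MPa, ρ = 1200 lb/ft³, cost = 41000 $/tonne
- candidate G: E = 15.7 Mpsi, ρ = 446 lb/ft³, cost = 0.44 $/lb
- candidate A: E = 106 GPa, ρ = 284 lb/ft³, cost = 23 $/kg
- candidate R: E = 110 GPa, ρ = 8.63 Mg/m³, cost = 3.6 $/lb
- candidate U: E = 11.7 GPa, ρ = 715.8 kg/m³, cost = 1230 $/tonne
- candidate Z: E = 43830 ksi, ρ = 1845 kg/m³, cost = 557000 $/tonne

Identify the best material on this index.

candidate A

Screen on constraints: cost ≤ 300 $/kg. Survivors: candidate F, candidate G, candidate A, candidate R, candidate U.
Convert each candidate to consistent units, then evaluate M:
  candidate F: E = 400.3 GPa, ρ = 19220 kg/m³
  candidate G: E = 108.2 GPa, ρ = 7144 kg/m³
  candidate A: E = 106.0 GPa, ρ = 4549 kg/m³
  candidate R: E = 110.0 GPa, ρ = 8630 kg/m³
  candidate U: E = 11.70 GPa, ρ = 715.8 kg/m³
  candidate A: M = 23.3 MN·m/kg
  candidate F: M = 20.8 MN·m/kg
  candidate U: M = 16.3 MN·m/kg
  candidate G: M = 15.2 MN·m/kg
  candidate R: M = 12.7 MN·m/kg
Candidate A ranks first.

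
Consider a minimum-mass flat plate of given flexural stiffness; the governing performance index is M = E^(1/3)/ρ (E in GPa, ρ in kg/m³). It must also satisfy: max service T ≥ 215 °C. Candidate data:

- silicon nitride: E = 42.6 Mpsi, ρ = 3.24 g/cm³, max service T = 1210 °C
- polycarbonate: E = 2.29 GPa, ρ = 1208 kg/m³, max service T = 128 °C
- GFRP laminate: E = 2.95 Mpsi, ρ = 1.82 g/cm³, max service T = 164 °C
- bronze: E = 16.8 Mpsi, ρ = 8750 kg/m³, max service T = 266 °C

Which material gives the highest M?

silicon nitride

Screen on constraints: max service T ≥ 215 °C. Survivors: silicon nitride, bronze.
After converting to SI:
  silicon nitride: E = 293.7 GPa, ρ = 3240 kg/m³
  bronze: E = 115.8 GPa, ρ = 8750 kg/m³
  silicon nitride: M = 2.05×10⁻³
  bronze: M = 0.557×10⁻³
Highest index: silicon nitride.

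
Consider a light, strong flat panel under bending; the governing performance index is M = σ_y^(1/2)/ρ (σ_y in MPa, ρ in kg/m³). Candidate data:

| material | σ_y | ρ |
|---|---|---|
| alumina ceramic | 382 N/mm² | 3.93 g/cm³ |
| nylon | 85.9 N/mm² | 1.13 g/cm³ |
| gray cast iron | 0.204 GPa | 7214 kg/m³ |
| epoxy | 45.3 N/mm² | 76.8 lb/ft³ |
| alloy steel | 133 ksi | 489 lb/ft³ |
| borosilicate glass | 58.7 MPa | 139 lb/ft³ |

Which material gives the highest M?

nylon

Convert each candidate to consistent units, then evaluate M:
  alumina ceramic: σ_y = 382.0 MPa, ρ = 3930 kg/m³
  nylon: σ_y = 85.90 MPa, ρ = 1130 kg/m³
  gray cast iron: σ_y = 204.0 MPa, ρ = 7214 kg/m³
  epoxy: σ_y = 45.30 MPa, ρ = 1230 kg/m³
  alloy steel: σ_y = 917.0 MPa, ρ = 7833 kg/m³
  borosilicate glass: σ_y = 58.70 MPa, ρ = 2227 kg/m³
  nylon: M = 8.20×10⁻³
  epoxy: M = 5.47×10⁻³
  alumina ceramic: M = 4.97×10⁻³
  alloy steel: M = 3.87×10⁻³
  borosilicate glass: M = 3.44×10⁻³
  gray cast iron: M = 1.98×10⁻³
Nylon has the largest M.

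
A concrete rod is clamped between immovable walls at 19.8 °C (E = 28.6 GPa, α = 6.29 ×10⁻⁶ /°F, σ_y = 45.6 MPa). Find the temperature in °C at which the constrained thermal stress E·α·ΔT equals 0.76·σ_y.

127 °C

α = 6.29×10⁻⁶/°F × 9/5 = 11.3×10⁻⁶/K.
E·α·ΔT = 34.66 MPa ⇒ ΔT = 34.66 / (28.60×10³ × 11.3×10⁻⁶) = 107.0 K.
T = 19.8 + 107.0 = 126.8 °C.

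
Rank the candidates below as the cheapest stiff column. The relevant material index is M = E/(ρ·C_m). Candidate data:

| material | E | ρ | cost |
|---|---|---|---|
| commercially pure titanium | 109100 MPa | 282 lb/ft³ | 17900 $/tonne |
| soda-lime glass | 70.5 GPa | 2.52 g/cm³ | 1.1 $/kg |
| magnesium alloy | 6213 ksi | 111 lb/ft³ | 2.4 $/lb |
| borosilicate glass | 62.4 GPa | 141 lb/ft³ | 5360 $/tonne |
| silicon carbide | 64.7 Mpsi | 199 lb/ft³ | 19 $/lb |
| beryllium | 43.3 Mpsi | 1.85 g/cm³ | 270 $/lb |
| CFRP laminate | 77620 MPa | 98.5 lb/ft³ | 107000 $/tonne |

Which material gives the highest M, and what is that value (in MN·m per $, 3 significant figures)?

soda-lime glass, M = 25.4 MN·m per $

Normalizing units and computing the index:
  commercially pure titanium: E = 109.1 GPa, ρ = 4517 kg/m³, cost = 17.90 $/kg
  soda-lime glass: E = 70.50 GPa, ρ = 2520 kg/m³, cost = 1.100 $/kg
  magnesium alloy: E = 42.84 GPa, ρ = 1778 kg/m³, cost = 5.291 $/kg
  borosilicate glass: E = 62.40 GPa, ρ = 2259 kg/m³, cost = 5.360 $/kg
  silicon carbide: E = 446.1 GPa, ρ = 3188 kg/m³, cost = 41.89 $/kg
  beryllium: E = 298.5 GPa, ρ = 1850 kg/m³, cost = 595.2 $/kg
  CFRP laminate: E = 77.62 GPa, ρ = 1578 kg/m³, cost = 107.0 $/kg
  soda-lime glass: M = 25.4 MN·m per $
  borosilicate glass: M = 5.15 MN·m per $
  magnesium alloy: M = 4.55 MN·m per $
  silicon carbide: M = 3.34 MN·m per $
  commercially pure titanium: M = 1.35 MN·m per $
  CFRP laminate: M = 0.460 MN·m per $
  beryllium: M = 0.271 MN·m per $
Soda-lime glass has the largest M.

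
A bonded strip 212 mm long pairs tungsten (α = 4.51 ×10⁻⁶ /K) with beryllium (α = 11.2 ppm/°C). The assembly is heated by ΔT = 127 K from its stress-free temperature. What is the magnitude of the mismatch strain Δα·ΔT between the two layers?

8.50×10⁻⁴

Δα = |4.51 − 11.2|×10⁻⁶/K = 6.69×10⁻⁶/K.
Mismatch strain = Δα·ΔT = 6.69×10⁻⁶ × 127.0 = 8.50×10⁻⁴.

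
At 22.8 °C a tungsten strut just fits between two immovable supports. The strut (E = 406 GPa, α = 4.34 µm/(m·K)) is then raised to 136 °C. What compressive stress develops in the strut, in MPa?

199 MPa

ΔT = 113.2 K. Constrained thermal stress σ = E·α·ΔT = 406.0×10³ MPa × 4.34×10⁻⁶ × 113.2 = 199 MPa (compressive).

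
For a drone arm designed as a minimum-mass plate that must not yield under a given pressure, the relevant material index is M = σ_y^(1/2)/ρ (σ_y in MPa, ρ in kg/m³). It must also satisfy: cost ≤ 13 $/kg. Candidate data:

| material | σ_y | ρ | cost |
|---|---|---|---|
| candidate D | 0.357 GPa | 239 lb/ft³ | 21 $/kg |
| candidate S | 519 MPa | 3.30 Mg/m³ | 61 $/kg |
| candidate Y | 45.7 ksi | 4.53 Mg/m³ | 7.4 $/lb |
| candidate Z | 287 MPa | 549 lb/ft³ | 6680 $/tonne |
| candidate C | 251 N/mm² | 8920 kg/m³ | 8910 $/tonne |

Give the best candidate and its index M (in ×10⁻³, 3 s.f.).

candidate Z, M = 1.93×10⁻³

Screen on constraints: cost ≤ 13 $/kg. Survivors: candidate Z, candidate C.
After converting to SI:
  candidate Z: σ_y = 287.0 MPa, ρ = 8794 kg/m³
  candidate C: σ_y = 251.0 MPa, ρ = 8920 kg/m³
  candidate Z: M = 1.93×10⁻³
  candidate C: M = 1.78×10⁻³
The maximum is for candidate Z.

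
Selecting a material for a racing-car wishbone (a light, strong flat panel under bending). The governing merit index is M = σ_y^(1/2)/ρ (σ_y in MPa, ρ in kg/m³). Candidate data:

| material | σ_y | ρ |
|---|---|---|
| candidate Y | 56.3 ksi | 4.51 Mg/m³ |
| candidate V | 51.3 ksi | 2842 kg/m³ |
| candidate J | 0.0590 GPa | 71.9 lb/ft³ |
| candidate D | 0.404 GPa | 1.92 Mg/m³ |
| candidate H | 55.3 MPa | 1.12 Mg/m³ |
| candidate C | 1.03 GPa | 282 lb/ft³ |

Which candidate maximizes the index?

After converting to SI:
  candidate Y: σ_y = 388.2 MPa, ρ = 4510 kg/m³
  candidate V: σ_y = 353.7 MPa, ρ = 2842 kg/m³
  candidate J: σ_y = 59.00 MPa, ρ = 1152 kg/m³
  candidate D: σ_y = 404.0 MPa, ρ = 1920 kg/m³
  candidate H: σ_y = 55.30 MPa, ρ = 1120 kg/m³
  candidate C: σ_y = 1030 MPa, ρ = 4517 kg/m³
  candidate D: M = 10.5×10⁻³
  candidate C: M = 7.10×10⁻³
  candidate J: M = 6.67×10⁻³
  candidate H: M = 6.64×10⁻³
  candidate V: M = 6.62×10⁻³
  candidate Y: M = 4.37×10⁻³
The maximum is for candidate D.

candidate D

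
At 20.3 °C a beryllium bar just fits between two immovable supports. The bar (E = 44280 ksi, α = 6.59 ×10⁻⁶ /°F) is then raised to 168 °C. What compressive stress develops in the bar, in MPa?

E = 44280 ksi = 305.3 GPa.
α = 6.59×10⁻⁶/°F × 9/5 = 11.9×10⁻⁶/K.
ΔT = 147.7 K. Constrained thermal stress σ = E·α·ΔT = 305.3×10³ MPa × 11.9×10⁻⁶ × 147.7 = 535 MPa (compressive).

535 MPa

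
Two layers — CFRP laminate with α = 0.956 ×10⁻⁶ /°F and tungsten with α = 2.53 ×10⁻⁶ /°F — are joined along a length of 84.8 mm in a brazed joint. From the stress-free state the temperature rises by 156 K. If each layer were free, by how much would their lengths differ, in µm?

37.5 µm

CFRP laminate: α = 0.956×10⁻⁶/°F × 9/5 = 1.72×10⁻⁶/K.
tungsten: α = 2.53×10⁻⁶/°F × 9/5 = 4.55×10⁻⁶/K.
Δα = |1.72 − 4.55|×10⁻⁶/K = 2.83×10⁻⁶/K.
ΔL_mismatch = Δα·L·ΔT = 2.83×10⁻⁶ × 84.8 mm × 156.0 K = 37.5 µm.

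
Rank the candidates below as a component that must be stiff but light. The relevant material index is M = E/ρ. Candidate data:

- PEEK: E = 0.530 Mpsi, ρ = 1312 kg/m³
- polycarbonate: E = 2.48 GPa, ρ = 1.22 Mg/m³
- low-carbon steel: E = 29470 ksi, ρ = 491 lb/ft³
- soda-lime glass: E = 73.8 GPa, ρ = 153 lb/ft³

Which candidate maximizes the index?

soda-lime glass

After converting to SI:
  PEEK: E = 3.654 GPa, ρ = 1312 kg/m³
  polycarbonate: E = 2.480 GPa, ρ = 1220 kg/m³
  low-carbon steel: E = 203.2 GPa, ρ = 7865 kg/m³
  soda-lime glass: E = 73.80 GPa, ρ = 2451 kg/m³
  soda-lime glass: M = 30.1 MN·m/kg
  low-carbon steel: M = 25.8 MN·m/kg
  PEEK: M = 2.79 MN·m/kg
  polycarbonate: M = 2.03 MN·m/kg
The maximum is for soda-lime glass.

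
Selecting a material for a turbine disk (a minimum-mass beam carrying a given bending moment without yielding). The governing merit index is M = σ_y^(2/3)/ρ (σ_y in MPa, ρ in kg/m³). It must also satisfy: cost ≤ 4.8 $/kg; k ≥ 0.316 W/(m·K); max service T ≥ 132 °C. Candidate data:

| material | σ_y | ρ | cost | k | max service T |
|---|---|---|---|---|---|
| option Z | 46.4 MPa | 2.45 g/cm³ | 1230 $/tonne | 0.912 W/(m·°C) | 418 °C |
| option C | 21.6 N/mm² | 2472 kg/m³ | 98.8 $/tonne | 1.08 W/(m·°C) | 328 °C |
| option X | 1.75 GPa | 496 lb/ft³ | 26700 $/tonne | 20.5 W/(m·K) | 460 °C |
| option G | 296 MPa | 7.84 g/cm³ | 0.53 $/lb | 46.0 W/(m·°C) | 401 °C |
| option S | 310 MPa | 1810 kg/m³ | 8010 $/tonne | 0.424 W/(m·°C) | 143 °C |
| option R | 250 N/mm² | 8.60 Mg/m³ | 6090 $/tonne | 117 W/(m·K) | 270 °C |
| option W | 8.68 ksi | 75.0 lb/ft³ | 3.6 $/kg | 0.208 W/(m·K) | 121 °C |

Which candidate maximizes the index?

Screen on constraints: cost ≤ 4.8 $/kg; k ≥ 0.316 W/(m·K); max service T ≥ 132 °C. Survivors: option Z, option C, option G.
Normalizing units and computing the index:
  option Z: σ_y = 46.40 MPa, ρ = 2450 kg/m³
  option C: σ_y = 21.60 MPa, ρ = 2472 kg/m³
  option G: σ_y = 296.0 MPa, ρ = 7840 kg/m³
  option G: M = 5.67×10⁻³
  option Z: M = 5.27×10⁻³
  option C: M = 3.14×10⁻³
Option G has the largest M.

option G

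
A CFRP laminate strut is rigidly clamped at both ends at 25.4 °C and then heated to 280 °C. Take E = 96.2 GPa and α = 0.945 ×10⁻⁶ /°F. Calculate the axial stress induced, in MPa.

41.7 MPa

α = 0.945×10⁻⁶/°F × 9/5 = 1.70×10⁻⁶/K.
ΔT = 254.6 K. Constrained thermal stress σ = E·α·ΔT = 96.20×10³ MPa × 1.70×10⁻⁶ × 254.6 = 41.7 MPa (compressive).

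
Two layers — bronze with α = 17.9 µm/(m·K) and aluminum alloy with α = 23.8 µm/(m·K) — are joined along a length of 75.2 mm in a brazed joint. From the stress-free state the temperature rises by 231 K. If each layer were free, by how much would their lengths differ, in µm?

Δα = |17.9 − 23.8|×10⁻⁶/K = 5.90×10⁻⁶/K.
ΔL_mismatch = Δα·L·ΔT = 5.90×10⁻⁶ × 75.2 mm × 231.0 K = 102 µm.

102 µm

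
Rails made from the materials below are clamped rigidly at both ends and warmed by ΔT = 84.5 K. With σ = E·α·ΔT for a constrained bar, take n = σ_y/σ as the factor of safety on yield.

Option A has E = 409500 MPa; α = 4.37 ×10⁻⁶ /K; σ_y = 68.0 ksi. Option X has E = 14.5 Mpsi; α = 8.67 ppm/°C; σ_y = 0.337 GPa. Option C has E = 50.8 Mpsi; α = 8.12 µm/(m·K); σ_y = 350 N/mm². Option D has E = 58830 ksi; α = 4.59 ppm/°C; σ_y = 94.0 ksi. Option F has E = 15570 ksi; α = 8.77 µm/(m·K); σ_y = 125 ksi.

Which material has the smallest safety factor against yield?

option C

Converting E to GPa, α to ×10⁻⁶/K, σ_y to MPa, then σ and n for each:
  option A: E = 409.5, α = 4.37, σ_y = 468.8 → σ = 151 MPa, n = 3.10
  option X: E = 99.97, α = 8.67, σ_y = 337.0 → σ = 73.2 MPa, n = 4.60
  option C: E = 350.3, α = 8.12, σ_y = 350.0 → σ = 240 MPa, n = 1.46
  option D: E = 405.6, α = 4.59, σ_y = 648.1 → σ = 157 MPa, n = 4.12
  option F: E = 107.4, α = 8.77, σ_y = 861.8 → σ = 79.6 MPa, n = 10.8
Smallest n: option C with n = 1.46.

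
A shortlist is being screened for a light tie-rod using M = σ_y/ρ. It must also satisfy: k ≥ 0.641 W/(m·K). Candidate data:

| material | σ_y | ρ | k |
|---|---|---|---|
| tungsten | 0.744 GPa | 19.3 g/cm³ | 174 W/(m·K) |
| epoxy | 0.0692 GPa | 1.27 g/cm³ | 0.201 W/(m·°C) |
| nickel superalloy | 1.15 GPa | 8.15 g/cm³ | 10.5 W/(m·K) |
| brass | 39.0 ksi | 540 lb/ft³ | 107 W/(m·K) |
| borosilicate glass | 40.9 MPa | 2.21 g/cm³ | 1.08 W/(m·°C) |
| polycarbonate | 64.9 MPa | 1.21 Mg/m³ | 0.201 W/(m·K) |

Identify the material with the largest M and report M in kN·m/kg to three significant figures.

nickel superalloy, M = 141 kN·m/kg

Screen on constraints: k ≥ 0.641 W/(m·K). Survivors: tungsten, nickel superalloy, brass, borosilicate glass.
Normalizing units and computing the index:
  tungsten: σ_y = 744.0 MPa, ρ = 19300 kg/m³
  nickel superalloy: σ_y = 1150 MPa, ρ = 8150 kg/m³
  brass: σ_y = 268.9 MPa, ρ = 8650 kg/m³
  borosilicate glass: σ_y = 40.90 MPa, ρ = 2210 kg/m³
  nickel superalloy: M = 141 kN·m/kg
  tungsten: M = 38.5 kN·m/kg
  brass: M = 31.1 kN·m/kg
  borosilicate glass: M = 18.5 kN·m/kg
The maximum is for nickel superalloy.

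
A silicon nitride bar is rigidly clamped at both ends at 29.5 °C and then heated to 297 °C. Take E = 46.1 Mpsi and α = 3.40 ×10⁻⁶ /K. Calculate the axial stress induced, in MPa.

289 MPa

E = 46.1 Mpsi = 317.8 GPa.
ΔT = 267.5 K. Constrained thermal stress σ = E·α·ΔT = 317.8×10³ MPa × 3.40×10⁻⁶ × 267.5 = 289 MPa (compressive).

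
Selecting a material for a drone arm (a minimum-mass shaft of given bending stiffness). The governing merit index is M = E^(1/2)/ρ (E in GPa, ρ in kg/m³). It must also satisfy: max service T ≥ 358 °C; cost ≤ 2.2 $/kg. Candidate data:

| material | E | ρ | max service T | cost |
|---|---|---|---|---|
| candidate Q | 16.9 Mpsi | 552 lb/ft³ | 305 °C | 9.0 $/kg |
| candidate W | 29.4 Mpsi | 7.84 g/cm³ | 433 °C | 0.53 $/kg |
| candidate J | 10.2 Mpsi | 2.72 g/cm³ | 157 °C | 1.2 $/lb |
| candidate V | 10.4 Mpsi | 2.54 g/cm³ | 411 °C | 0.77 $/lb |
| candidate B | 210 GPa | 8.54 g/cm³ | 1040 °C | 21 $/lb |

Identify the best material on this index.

candidate V

Screen on constraints: max service T ≥ 358 °C; cost ≤ 2.2 $/kg. Survivors: candidate W, candidate V.
In SI units:
  candidate W: E = 202.7 GPa, ρ = 7840 kg/m³
  candidate V: E = 71.71 GPa, ρ = 2540 kg/m³
  candidate V: M = 3.33×10⁻³
  candidate W: M = 1.82×10⁻³
Candidate V has the largest M.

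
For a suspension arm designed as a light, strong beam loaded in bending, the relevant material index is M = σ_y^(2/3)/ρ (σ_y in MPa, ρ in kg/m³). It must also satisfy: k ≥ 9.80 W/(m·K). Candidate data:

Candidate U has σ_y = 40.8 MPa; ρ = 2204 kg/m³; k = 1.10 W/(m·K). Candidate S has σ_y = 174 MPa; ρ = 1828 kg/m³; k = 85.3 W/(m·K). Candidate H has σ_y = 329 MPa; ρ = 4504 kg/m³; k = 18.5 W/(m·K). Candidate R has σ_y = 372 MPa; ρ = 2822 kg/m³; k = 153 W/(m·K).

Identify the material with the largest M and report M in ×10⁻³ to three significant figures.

Screen on constraints: k ≥ 9.80 W/(m·K). Survivors: candidate S, candidate H, candidate R.
Computing M directly (units already consistent):
  candidate R: M = 18.3×10⁻³
  candidate S: M = 17.0×10⁻³
  candidate H: M = 10.6×10⁻³
Candidate R ranks first.

candidate R, M = 18.3×10⁻³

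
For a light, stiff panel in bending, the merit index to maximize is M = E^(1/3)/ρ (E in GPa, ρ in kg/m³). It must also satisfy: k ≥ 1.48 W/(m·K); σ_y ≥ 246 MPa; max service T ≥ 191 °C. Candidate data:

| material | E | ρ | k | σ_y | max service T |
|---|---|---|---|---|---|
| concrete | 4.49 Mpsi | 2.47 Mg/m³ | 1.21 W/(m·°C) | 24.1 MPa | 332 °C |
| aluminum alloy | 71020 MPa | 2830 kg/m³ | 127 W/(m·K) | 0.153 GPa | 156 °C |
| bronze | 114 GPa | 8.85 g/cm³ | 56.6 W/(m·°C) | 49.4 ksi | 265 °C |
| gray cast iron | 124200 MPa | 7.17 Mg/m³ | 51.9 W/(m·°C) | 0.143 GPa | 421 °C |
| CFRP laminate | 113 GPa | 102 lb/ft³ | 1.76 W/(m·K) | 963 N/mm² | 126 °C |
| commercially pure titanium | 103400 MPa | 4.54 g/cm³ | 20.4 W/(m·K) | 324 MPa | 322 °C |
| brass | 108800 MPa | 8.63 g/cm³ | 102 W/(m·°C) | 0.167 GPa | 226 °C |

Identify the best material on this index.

Screen on constraints: k ≥ 1.48 W/(m·K); σ_y ≥ 246 MPa; max service T ≥ 191 °C. Survivors: bronze, commercially pure titanium.
Convert each candidate to consistent units, then evaluate M:
  bronze: E = 114.0 GPa, ρ = 8850 kg/m³
  commercially pure titanium: E = 103.4 GPa, ρ = 4540 kg/m³
  commercially pure titanium: M = 1.03×10⁻³
  bronze: M = 0.548×10⁻³
Highest index: commercially pure titanium.

commercially pure titanium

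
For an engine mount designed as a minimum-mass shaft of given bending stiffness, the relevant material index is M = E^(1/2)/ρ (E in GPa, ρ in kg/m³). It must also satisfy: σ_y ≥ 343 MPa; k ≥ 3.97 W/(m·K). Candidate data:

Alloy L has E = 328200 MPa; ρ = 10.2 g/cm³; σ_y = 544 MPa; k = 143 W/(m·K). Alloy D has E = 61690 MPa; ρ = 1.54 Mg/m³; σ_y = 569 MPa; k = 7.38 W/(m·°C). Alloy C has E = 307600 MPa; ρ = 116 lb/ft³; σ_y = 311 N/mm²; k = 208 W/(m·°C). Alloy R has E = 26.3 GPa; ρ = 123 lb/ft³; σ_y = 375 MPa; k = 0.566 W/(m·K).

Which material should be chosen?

Screen on constraints: σ_y ≥ 343 MPa; k ≥ 3.97 W/(m·K). Survivors: alloy L, alloy D.
In SI units:
  alloy L: E = 328.2 GPa, ρ = 10200 kg/m³
  alloy D: E = 61.69 GPa, ρ = 1540 kg/m³
  alloy D: M = 5.10×10⁻³
  alloy L: M = 1.78×10⁻³
The maximum is for alloy D.

alloy D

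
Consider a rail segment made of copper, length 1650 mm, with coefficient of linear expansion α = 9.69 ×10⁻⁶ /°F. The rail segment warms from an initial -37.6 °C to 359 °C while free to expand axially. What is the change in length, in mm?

11.4 mm

Convert α: 9.69×10⁻⁶/°F × (9/5) = 17.4×10⁻⁶/K.
ΔT = 359 − (-37.6) = 396.6 K.
ΔL = α·L₀·ΔT = 17.4×10⁻⁶ × 1650 mm × 396.6 K = 11.4 mm.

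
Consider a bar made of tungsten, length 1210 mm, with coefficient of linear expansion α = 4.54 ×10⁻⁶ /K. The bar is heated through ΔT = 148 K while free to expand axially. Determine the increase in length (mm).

ΔL = α·L₀·ΔT = 4.54×10⁻⁶ × 1210 mm × 148.0 K = 0.813 mm.

0.813 mm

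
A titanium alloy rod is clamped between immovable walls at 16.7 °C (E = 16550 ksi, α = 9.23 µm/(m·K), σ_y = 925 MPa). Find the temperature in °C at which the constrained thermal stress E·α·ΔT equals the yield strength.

E = 16550 ksi = 114.1 GPa.
E·α·ΔT = 925.0 MPa ⇒ ΔT = 925.0 / (114.1×10³ × 9.23×10⁻⁶) = 878.3 K.
T = 16.7 + 878.3 = 895.0 °C.

895 °C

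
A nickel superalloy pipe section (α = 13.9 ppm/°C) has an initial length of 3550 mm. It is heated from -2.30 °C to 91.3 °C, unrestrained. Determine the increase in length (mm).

ΔT = 91.3 − (-2.30) = 93.60 K.
ΔL = α·L₀·ΔT = 13.9×10⁻⁶ × 3550 mm × 93.60 K = 4.62 mm.

4.62 mm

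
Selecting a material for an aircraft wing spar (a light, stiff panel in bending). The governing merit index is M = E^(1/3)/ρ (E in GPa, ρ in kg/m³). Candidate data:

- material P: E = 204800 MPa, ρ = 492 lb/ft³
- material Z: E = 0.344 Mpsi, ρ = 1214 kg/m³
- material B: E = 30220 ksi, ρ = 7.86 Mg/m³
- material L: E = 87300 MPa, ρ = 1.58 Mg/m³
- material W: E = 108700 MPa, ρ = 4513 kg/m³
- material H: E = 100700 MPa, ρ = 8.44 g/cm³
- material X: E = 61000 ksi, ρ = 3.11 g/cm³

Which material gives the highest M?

After converting to SI:
  material P: E = 204.8 GPa, ρ = 7881 kg/m³
  material Z: E = 2.372 GPa, ρ = 1214 kg/m³
  material B: E = 208.4 GPa, ρ = 7860 kg/m³
  material L: E = 87.30 GPa, ρ = 1580 kg/m³
  material W: E = 108.7 GPa, ρ = 4513 kg/m³
  material H: E = 100.7 GPa, ρ = 8440 kg/m³
  material X: E = 420.6 GPa, ρ = 3110 kg/m³
  material L: M = 2.81×10⁻³
  material X: M = 2.41×10⁻³
  material Z: M = 1.10×10⁻³
  material W: M = 1.06×10⁻³
  material B: M = 0.754×10⁻³
  material P: M = 0.748×10⁻³
  material H: M = 0.551×10⁻³
Material L has the largest M.

material L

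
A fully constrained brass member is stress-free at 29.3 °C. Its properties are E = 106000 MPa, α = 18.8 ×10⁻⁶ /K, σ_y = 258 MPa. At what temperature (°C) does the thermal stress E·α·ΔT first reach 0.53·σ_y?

E = 106000 MPa = 106.0 GPa.
E·α·ΔT = 136.7 MPa ⇒ ΔT = 136.7 / (106.0×10³ × 18.8×10⁻⁶) = 68.62 K.
T = 29.3 + 68.62 = 97.92 °C.

97.9 °C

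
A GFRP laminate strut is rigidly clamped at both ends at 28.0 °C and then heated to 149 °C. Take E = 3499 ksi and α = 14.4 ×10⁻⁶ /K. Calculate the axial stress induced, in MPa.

42.0 MPa

E = 3499 ksi = 24.12 GPa.
ΔT = 121.0 K. Constrained thermal stress σ = E·α·ΔT = 24.12×10³ MPa × 14.4×10⁻⁶ × 121.0 = 42.0 MPa (compressive).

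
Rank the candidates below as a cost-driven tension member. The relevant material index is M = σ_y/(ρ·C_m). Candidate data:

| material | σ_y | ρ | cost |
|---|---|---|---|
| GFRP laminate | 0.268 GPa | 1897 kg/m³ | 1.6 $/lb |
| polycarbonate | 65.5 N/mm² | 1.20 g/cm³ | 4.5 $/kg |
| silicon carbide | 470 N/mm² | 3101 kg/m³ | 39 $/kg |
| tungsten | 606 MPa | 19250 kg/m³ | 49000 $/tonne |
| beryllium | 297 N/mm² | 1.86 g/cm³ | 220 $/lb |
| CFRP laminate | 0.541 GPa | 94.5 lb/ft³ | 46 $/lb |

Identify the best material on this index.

GFRP laminate

Normalizing units and computing the index:
  GFRP laminate: σ_y = 268.0 MPa, ρ = 1897 kg/m³, cost = 3.527 $/kg
  polycarbonate: σ_y = 65.50 MPa, ρ = 1200 kg/m³, cost = 4.500 $/kg
  silicon carbide: σ_y = 470.0 MPa, ρ = 3101 kg/m³, cost = 39.00 $/kg
  tungsten: σ_y = 606.0 MPa, ρ = 19250 kg/m³, cost = 49.00 $/kg
  beryllium: σ_y = 297.0 MPa, ρ = 1860 kg/m³, cost = 485.0 $/kg
  CFRP laminate: σ_y = 541.0 MPa, ρ = 1514 kg/m³, cost = 101.4 $/kg
  GFRP laminate: M = 40.1 kN·m per $
  polycarbonate: M = 12.1 kN·m per $
  silicon carbide: M = 3.89 kN·m per $
  CFRP laminate: M = 3.52 kN·m per $
  tungsten: M = 0.642 kN·m per $
  beryllium: M = 0.329 kN·m per $
The maximum is for GFRP laminate.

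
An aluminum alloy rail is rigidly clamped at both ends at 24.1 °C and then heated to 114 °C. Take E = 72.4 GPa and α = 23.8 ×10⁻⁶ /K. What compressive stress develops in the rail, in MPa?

ΔT = 89.90 K. Constrained thermal stress σ = E·α·ΔT = 72.40×10³ MPa × 23.8×10⁻⁶ × 89.90 = 155 MPa (compressive).

155 MPa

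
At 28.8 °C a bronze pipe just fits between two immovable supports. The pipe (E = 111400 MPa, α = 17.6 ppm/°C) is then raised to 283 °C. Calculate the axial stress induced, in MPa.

498 MPa

E = 111400 MPa = 111.4 GPa.
ΔT = 254.2 K. Constrained thermal stress σ = E·α·ΔT = 111.4×10³ MPa × 17.6×10⁻⁶ × 254.2 = 498 MPa (compressive).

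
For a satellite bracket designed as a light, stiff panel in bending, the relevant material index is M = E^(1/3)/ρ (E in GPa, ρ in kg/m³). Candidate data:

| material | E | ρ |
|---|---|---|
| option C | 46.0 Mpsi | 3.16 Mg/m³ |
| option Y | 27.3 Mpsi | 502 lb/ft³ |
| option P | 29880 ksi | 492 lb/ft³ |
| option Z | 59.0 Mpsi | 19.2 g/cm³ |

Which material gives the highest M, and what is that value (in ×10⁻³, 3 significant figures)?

Convert each candidate to consistent units, then evaluate M:
  option C: E = 317.2 GPa, ρ = 3160 kg/m³
  option Y: E = 188.2 GPa, ρ = 8041 kg/m³
  option P: E = 206.0 GPa, ρ = 7881 kg/m³
  option Z: E = 406.8 GPa, ρ = 19200 kg/m³
  option C: M = 2.16×10⁻³
  option P: M = 0.749×10⁻³
  option Y: M = 0.713×10⁻³
  option Z: M = 0.386×10⁻³
Highest index: option C.

option C, M = 2.16×10⁻³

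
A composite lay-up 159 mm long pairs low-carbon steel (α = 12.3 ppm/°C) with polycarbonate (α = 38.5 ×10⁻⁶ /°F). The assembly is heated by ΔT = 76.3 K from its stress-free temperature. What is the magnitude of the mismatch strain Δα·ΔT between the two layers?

4.35×10⁻³

polycarbonate: α = 38.5×10⁻⁶/°F × 9/5 = 69.3×10⁻⁶/K.
Δα = |12.3 − 69.3|×10⁻⁶/K = 57.0×10⁻⁶/K.
Mismatch strain = Δα·ΔT = 57.0×10⁻⁶ × 76.3 = 4.35×10⁻³.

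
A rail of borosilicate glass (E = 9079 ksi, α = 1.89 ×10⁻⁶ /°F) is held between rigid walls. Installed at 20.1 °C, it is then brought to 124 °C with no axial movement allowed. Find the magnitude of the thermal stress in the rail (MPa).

22.1 MPa

E = 9079 ksi = 62.60 GPa.
α = 1.89×10⁻⁶/°F × 9/5 = 3.40×10⁻⁶/K.
ΔT = 103.9 K. Constrained thermal stress σ = E·α·ΔT = 62.60×10³ MPa × 3.40×10⁻⁶ × 103.9 = 22.1 MPa (compressive).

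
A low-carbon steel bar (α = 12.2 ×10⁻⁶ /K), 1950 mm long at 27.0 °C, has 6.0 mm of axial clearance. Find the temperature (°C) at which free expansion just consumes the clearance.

α·L₀·ΔT = 6.0 mm ⇒ ΔT = 6.0 / (12.2×10⁻⁶ × 1950.0) = 252.2 K.
T = 27.0 + 252.2 = 279.2 °C.

279 °C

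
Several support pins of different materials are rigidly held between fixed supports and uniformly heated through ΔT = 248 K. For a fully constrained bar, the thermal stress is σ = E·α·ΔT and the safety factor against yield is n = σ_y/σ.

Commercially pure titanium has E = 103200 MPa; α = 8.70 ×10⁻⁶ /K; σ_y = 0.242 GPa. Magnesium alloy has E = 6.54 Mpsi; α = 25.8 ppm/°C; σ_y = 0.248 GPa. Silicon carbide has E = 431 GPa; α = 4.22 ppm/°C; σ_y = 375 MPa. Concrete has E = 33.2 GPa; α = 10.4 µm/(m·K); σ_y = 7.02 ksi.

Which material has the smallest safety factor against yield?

concrete

Converting E to GPa, α to ×10⁻⁶/K, σ_y to MPa, then σ and n for each:
  commercially pure titanium: E = 103.2, α = 8.70, σ_y = 242.0 → σ = 223 MPa, n = 1.09
  magnesium alloy: E = 45.09, α = 25.8, σ_y = 248.0 → σ = 289 MPa, n = 0.860
  silicon carbide: E = 431.0, α = 4.22, σ_y = 375.0 → σ = 451 MPa, n = 0.831
  concrete: E = 33.20, α = 10.4, σ_y = 48.40 → σ = 85.6 MPa, n = 0.565
The minimum is concrete at n = 0.565.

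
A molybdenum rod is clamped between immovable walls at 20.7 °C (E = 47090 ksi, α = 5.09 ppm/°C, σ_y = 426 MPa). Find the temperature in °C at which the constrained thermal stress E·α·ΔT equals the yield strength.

278 °C

E = 47090 ksi = 324.7 GPa.
E·α·ΔT = 426.0 MPa ⇒ ΔT = 426.0 / (324.7×10³ × 5.09×10⁻⁶) = 257.8 K.
T = 20.7 + 257.8 = 278.5 °C.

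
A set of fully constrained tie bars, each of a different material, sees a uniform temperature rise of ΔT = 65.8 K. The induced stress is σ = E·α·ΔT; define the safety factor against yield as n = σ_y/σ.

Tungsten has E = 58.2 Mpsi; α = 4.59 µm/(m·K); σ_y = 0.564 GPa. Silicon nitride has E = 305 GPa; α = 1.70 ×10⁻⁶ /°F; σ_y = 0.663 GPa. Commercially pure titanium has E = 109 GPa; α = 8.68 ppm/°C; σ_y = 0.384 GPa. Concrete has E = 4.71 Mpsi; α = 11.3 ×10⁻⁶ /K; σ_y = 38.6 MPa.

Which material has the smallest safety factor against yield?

Per material, after unit conversion:
  tungsten: E = 401.3, α = 4.59, σ_y = 564.0 → σ = 121 MPa, n = 4.65
  silicon nitride: E = 305.0, α = 3.06, σ_y = 663.0 → σ = 61.4 MPa, n = 10.8
  commercially pure titanium: E = 109.0, α = 8.68, σ_y = 384.0 → σ = 62.3 MPa, n = 6.17
  concrete: E = 32.47, α = 11.3, σ_y = 38.60 → σ = 24.1 MPa, n = 1.60
Concrete has the lowest safety factor, n = 1.60.

concrete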